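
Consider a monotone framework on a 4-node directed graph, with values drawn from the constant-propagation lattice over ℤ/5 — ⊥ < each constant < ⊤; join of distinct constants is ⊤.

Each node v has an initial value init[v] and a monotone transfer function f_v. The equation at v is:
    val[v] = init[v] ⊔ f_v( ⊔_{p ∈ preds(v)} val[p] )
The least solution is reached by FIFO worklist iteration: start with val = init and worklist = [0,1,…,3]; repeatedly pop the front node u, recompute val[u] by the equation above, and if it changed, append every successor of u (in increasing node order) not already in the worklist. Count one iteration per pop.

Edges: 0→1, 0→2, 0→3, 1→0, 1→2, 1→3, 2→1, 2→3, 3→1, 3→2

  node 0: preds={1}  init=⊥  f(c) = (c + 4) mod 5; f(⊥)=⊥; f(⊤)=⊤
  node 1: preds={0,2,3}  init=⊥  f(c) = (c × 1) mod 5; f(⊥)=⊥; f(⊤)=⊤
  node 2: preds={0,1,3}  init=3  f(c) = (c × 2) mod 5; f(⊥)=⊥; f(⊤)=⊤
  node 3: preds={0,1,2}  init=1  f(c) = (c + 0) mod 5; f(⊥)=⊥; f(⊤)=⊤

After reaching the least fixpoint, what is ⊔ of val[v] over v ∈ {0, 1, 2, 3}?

Iteration log — 8 steps:
  step 1. node 0  ⊔preds=⊥  new=⊥  stable
  step 2. node 1  ⊔preds=⊤  new=⊤  old=⊥  +wl: 0
  step 3. node 2  ⊔preds=⊤  new=⊤  old=3  +wl: 1
  step 4. node 3  ⊔preds=⊤  new=⊤  old=1  +wl: 2
  step 5. node 0  ⊔preds=⊤  new=⊤  old=⊥  +wl: 3
  step 6. node 1  ⊔preds=⊤  new=⊤  stable
  step 7. node 2  ⊔preds=⊤  new=⊤  stable
  step 8. node 3  ⊔preds=⊤  new=⊤  stable

Least fixpoint reached:
  node 0: ⊤
  node 1: ⊤
  node 2: ⊤
  node 3: ⊤

⊤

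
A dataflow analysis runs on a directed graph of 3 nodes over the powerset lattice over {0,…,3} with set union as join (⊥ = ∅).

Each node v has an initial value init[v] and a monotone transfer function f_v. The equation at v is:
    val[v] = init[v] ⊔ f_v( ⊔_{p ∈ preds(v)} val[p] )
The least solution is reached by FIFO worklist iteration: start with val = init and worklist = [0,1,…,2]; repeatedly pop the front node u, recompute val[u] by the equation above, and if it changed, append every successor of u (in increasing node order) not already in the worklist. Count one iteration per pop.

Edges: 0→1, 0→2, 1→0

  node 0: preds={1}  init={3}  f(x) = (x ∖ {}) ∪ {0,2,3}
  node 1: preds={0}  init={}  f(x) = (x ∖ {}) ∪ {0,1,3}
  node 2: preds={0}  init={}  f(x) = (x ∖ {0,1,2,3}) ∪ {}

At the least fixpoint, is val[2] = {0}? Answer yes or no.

Worklist (6 pops):
  #1 pop 0: in={} → {0,2,3} (was {3}); enqueue []
  #2 pop 1: in={0,2,3} → {0,1,2,3} (was {}); enqueue [0]
  #3 pop 2: in={0,2,3} → {} (no change)
  #4 pop 0: in={0,1,2,3} → {0,1,2,3} (was {0,2,3}); enqueue [1,2]
  #5 pop 1: in={0,1,2,3} → {0,1,2,3} (no change)
  #6 pop 2: in={0,1,2,3} → {} (no change)

Fixpoint:
  val[0] = {0,1,2,3}
  val[1] = {0,1,2,3}
  val[2] = {}

no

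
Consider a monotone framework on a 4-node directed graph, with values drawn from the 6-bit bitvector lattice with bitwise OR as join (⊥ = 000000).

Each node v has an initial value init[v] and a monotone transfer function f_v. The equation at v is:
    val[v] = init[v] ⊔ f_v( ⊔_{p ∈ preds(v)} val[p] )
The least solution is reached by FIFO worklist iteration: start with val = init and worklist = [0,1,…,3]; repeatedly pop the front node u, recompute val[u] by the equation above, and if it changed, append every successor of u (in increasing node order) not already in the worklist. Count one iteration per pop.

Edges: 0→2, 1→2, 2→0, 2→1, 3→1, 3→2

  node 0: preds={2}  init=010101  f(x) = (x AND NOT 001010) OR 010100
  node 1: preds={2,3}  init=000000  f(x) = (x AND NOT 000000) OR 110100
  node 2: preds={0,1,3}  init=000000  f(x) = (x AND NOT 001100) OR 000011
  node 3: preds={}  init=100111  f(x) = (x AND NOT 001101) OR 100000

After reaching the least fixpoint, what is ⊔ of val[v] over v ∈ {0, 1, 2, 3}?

Worklist (7 pops):
  #1 pop 0: in=000000 → 010101 (no change)
  #2 pop 1: in=100111 → 110111 (was 000000); enqueue []
  #3 pop 2: in=110111 → 110011 (was 000000); enqueue [0,1]
  #4 pop 3: in=000000 → 100111 (no change)
  #5 pop 0: in=110011 → 110101 (was 010101); enqueue [2]
  #6 pop 1: in=110111 → 110111 (no change)
  #7 pop 2: in=110111 → 110011 (no change)

Fixpoint:
  val[0] = 110101
  val[1] = 110111
  val[2] = 110011
  val[3] = 100111

110111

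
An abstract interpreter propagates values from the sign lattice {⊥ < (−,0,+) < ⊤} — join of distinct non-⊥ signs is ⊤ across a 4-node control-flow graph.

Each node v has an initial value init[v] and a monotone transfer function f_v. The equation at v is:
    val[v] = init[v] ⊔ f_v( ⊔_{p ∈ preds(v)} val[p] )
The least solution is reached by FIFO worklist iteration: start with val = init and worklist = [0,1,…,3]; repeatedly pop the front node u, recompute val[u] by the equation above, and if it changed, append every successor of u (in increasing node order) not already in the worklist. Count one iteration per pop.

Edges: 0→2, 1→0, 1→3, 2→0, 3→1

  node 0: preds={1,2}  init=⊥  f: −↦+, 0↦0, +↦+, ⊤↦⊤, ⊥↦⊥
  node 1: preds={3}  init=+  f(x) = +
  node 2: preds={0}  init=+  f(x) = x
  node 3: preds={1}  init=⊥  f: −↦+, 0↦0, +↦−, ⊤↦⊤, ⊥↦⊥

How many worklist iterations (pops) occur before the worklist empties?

Iteration log — 5 steps:
  step 1. node 0  ⊔preds=+  new=+  old=⊥  +wl: 
  step 2. node 1  ⊔preds=⊥  new=+  stable
  step 3. node 2  ⊔preds=+  new=+  stable
  step 4. node 3  ⊔preds=+  new=−  old=⊥  +wl: 1
  step 5. node 1  ⊔preds=−  new=+  stable

Least fixpoint reached:
  node 0: +
  node 1: +
  node 2: +
  node 3: −

5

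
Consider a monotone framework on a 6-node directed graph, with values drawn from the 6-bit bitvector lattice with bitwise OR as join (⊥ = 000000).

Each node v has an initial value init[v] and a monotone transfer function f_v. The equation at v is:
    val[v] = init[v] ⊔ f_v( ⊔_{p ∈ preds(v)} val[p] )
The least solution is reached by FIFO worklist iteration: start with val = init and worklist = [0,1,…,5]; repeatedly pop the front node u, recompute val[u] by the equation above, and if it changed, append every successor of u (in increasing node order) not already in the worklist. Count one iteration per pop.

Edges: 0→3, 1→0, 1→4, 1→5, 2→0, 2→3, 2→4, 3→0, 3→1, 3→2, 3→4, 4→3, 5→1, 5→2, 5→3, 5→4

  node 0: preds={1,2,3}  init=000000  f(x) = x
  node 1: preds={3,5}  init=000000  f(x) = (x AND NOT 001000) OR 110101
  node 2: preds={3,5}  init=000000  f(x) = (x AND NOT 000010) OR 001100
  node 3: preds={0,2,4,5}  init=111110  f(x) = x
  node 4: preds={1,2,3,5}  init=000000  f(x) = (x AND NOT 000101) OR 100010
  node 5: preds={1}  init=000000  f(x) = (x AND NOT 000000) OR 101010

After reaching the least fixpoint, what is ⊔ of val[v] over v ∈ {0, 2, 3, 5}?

Worklist (13 pops):
  #1 pop 0: in=111110 → 111110 (was 000000); enqueue []
  #2 pop 1: in=111110 → 110111 (was 000000); enqueue [0]
  #3 pop 2: in=111110 → 111100 (was 000000); enqueue []
  #4 pop 3: in=111110 → 111110 (no change)
  #5 pop 4: in=111111 → 111010 (was 000000); enqueue [3]
  #6 pop 5: in=110111 → 111111 (was 000000); enqueue [1,2,4]
  #7 pop 0: in=111111 → 111111 (was 111110); enqueue []
  #8 pop 3: in=111111 → 111111 (was 111110); enqueue [0]
  #9 pop 1: in=111111 → 110111 (no change)
  #10 pop 2: in=111111 → 111101 (was 111100); enqueue [3]
  #11 pop 4: in=111111 → 111010 (no change)
  #12 pop 0: in=111111 → 111111 (no change)
  #13 pop 3: in=111111 → 111111 (no change)

Fixpoint:
  val[0] = 111111
  val[1] = 110111
  val[2] = 111101
  val[3] = 111111
  val[4] = 111010
  val[5] = 111111

111111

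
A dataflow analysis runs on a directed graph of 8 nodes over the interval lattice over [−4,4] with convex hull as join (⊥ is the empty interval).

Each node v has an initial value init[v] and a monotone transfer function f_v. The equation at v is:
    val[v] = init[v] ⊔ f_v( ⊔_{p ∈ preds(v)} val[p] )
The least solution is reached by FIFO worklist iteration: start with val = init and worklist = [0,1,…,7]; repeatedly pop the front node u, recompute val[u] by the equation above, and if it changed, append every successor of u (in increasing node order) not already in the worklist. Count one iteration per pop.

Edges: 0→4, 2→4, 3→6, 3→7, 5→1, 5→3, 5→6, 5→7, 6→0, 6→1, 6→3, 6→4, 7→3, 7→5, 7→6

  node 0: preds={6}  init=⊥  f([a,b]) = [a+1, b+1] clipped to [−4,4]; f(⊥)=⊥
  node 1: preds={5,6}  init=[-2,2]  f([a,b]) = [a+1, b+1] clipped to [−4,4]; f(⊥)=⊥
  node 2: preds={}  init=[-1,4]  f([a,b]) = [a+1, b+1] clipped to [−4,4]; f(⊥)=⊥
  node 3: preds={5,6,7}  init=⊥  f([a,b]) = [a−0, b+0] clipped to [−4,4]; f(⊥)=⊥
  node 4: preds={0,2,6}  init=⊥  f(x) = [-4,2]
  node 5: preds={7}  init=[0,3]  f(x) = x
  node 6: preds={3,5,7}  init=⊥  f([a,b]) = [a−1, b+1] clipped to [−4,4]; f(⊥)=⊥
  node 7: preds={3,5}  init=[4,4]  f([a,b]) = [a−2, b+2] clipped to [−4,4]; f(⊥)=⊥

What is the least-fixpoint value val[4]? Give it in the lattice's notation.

Worklist (26 pops):
  #1 pop 0: in=⊥ → ⊥ (no change)
  #2 pop 1: in=[0,3] → [-2,4] (was [-2,2]); enqueue []
  #3 pop 2: in=⊥ → [-1,4] (no change)
  #4 pop 3: in=[0,4] → [0,4] (was ⊥); enqueue []
  #5 pop 4: in=[-1,4] → [-4,2] (was ⊥); enqueue []
  #6 pop 5: in=[4,4] → [0,4] (was [0,3]); enqueue [1,3]
  #7 pop 6: in=[0,4] → [-1,4] (was ⊥); enqueue [0,4]
  #8 pop 7: in=[0,4] → [-2,4] (was [4,4]); enqueue [5,6]
  #9 pop 1: in=[-1,4] → [-2,4] (no change)
  #10 pop 3: in=[-2,4] → [-2,4] (was [0,4]); enqueue [7]
  #11 pop 0: in=[-1,4] → [0,4] (was ⊥); enqueue []
  #12 pop 4: in=[-1,4] → [-4,2] (no change)
  #13 pop 5: in=[-2,4] → [-2,4] (was [0,4]); enqueue [1,3]
  #14 pop 6: in=[-2,4] → [-3,4] (was [-1,4]); enqueue [0,4]
  #15 pop 7: in=[-2,4] → [-4,4] (was [-2,4]); enqueue [5,6]
  #16 pop 1: in=[-3,4] → [-2,4] (no change)
  #17 pop 3: in=[-4,4] → [-4,4] (was [-2,4]); enqueue [7]
  #18 pop 0: in=[-3,4] → [-2,4] (was [0,4]); enqueue []
  #19 pop 4: in=[-3,4] → [-4,2] (no change)
  #20 pop 5: in=[-4,4] → [-4,4] (was [-2,4]); enqueue [1,3]
  #21 pop 6: in=[-4,4] → [-4,4] (was [-3,4]); enqueue [0,4]
  #22 pop 7: in=[-4,4] → [-4,4] (no change)
  #23 pop 1: in=[-4,4] → [-3,4] (was [-2,4]); enqueue []
  #24 pop 3: in=[-4,4] → [-4,4] (no change)
  #25 pop 0: in=[-4,4] → [-3,4] (was [-2,4]); enqueue []
  #26 pop 4: in=[-4,4] → [-4,2] (no change)

Fixpoint:
  val[0] = [-3,4]
  val[1] = [-3,4]
  val[2] = [-1,4]
  val[3] = [-4,4]
  val[4] = [-4,2]
  val[5] = [-4,4]
  val[6] = [-4,4]
  val[7] = [-4,4]

[-4,2]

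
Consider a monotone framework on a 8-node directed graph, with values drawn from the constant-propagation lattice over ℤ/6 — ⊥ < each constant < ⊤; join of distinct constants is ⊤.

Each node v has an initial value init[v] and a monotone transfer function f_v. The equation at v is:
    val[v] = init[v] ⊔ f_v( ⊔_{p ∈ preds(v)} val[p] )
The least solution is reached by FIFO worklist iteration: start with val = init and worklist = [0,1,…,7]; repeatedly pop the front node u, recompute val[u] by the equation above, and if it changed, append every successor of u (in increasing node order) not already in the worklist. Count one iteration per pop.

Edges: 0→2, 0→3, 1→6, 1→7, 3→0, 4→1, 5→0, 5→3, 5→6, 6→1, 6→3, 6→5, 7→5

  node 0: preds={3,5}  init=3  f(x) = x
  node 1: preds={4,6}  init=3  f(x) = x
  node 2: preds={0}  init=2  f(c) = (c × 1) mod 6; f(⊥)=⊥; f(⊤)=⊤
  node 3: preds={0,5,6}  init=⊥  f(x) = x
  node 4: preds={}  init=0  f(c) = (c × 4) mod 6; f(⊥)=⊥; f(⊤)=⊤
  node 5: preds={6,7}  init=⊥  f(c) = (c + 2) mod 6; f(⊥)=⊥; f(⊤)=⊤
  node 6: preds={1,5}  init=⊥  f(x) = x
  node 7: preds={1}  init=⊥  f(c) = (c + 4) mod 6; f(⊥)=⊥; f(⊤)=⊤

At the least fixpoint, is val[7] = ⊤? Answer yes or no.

Iteration log — 16 steps:
  step 1. node 0  ⊔preds=⊥  new=3  stable
  step 2. node 1  ⊔preds=0  new=⊤  old=3  +wl: 
  step 3. node 2  ⊔preds=3  new=⊤  old=2  +wl: 
  step 4. node 3  ⊔preds=3  new=3  old=⊥  +wl: 0
  step 5. node 4  ⊔preds=⊥  new=0  stable
  step 6. node 5  ⊔preds=⊥  new=⊥  stable
  step 7. node 6  ⊔preds=⊤  new=⊤  old=⊥  +wl: 1,3,5
  step 8. node 7  ⊔preds=⊤  new=⊤  old=⊥  +wl: 
  step 9. node 0  ⊔preds=3  new=3  stable
  step 10. node 1  ⊔preds=⊤  new=⊤  stable
  step 11. node 3  ⊔preds=⊤  new=⊤  old=3  +wl: 0
  step 12. node 5  ⊔preds=⊤  new=⊤  old=⊥  +wl: 3,6
  step 13. node 0  ⊔preds=⊤  new=⊤  old=3  +wl: 2
  step 14. node 3  ⊔preds=⊤  new=⊤  stable
  step 15. node 6  ⊔preds=⊤  new=⊤  stable
  step 16. node 2  ⊔preds=⊤  new=⊤  stable

Least fixpoint reached:
  node 0: ⊤
  node 1: ⊤
  node 2: ⊤
  node 3: ⊤
  node 4: 0
  node 5: ⊤
  node 6: ⊤
  node 7: ⊤

yes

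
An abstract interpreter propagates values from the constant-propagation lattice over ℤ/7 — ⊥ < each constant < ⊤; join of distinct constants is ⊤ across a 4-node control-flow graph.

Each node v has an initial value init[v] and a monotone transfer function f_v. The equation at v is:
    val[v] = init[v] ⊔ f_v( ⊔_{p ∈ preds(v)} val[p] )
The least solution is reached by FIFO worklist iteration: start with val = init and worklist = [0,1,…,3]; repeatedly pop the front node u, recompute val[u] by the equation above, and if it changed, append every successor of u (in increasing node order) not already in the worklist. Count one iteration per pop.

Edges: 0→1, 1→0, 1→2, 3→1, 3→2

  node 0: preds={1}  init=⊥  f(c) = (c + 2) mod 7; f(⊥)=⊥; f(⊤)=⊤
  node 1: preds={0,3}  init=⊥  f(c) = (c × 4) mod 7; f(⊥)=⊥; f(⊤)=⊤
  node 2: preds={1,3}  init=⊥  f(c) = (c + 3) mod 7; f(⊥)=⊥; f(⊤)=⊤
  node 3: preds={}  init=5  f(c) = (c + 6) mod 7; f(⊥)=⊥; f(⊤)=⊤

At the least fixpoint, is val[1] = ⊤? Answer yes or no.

Trace (9 dequeues):
  [1] u=0 | in ⊥ | out ⊥ | ==
  [2] u=1 | in 5 | out 6 | prev ⊥ | push {0}
  [3] u=2 | in ⊤ | out ⊤ | prev ⊥ | push {}
  [4] u=3 | in ⊥ | out 5 | ==
  [5] u=0 | in 6 | out 1 | prev ⊥ | push {1}
  [6] u=1 | in ⊤ | out ⊤ | prev 6 | push {0,2}
  [7] u=0 | in ⊤ | out ⊤ | prev 1 | push {1}
  [8] u=2 | in ⊤ | out ⊤ | ==
  [9] u=1 | in ⊤ | out ⊤ | ==

Converged values:
  [0] ⊤
  [1] ⊤
  [2] ⊤
  [3] 5

yes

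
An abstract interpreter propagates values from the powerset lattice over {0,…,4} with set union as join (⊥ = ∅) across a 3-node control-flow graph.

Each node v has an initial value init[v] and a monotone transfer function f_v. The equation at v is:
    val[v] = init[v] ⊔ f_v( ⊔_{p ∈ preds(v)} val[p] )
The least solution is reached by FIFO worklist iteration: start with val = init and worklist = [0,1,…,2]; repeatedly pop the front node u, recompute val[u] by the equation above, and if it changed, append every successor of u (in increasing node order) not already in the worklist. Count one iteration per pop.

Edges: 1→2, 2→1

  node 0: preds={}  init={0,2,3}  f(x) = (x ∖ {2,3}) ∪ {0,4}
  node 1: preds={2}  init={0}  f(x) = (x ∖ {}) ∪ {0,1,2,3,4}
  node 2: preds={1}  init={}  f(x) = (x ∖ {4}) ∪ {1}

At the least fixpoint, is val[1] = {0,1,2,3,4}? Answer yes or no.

Iteration log — 4 steps:
  step 1. node 0  ⊔preds={}  new={0,2,3,4}  old={0,2,3}  +wl: 
  step 2. node 1  ⊔preds={}  new={0,1,2,3,4}  old={0}  +wl: 
  step 3. node 2  ⊔preds={0,1,2,3,4}  new={0,1,2,3}  old={}  +wl: 1
  step 4. node 1  ⊔preds={0,1,2,3}  new={0,1,2,3,4}  stable

Least fixpoint reached:
  node 0: {0,2,3,4}
  node 1: {0,1,2,3,4}
  node 2: {0,1,2,3}

yes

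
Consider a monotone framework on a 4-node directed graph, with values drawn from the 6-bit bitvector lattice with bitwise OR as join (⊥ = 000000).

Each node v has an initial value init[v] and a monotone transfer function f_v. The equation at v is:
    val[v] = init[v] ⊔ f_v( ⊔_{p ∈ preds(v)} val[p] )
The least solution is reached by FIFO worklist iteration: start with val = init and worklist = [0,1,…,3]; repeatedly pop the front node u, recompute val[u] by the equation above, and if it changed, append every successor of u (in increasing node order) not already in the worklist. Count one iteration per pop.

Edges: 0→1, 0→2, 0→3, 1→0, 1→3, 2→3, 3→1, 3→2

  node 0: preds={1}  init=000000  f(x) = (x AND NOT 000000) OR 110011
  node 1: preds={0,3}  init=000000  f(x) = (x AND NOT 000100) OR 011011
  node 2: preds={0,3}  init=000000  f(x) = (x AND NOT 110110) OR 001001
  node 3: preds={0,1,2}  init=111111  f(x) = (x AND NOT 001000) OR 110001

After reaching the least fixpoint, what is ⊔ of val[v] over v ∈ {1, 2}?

Worklist (8 pops):
  #1 pop 0: in=000000 → 110011 (was 000000); enqueue []
  #2 pop 1: in=111111 → 111011 (was 000000); enqueue [0]
  #3 pop 2: in=111111 → 001001 (was 000000); enqueue []
  #4 pop 3: in=111011 → 111111 (no change)
  #5 pop 0: in=111011 → 111011 (was 110011); enqueue [1,2,3]
  #6 pop 1: in=111111 → 111011 (no change)
  #7 pop 2: in=111111 → 001001 (no change)
  #8 pop 3: in=111011 → 111111 (no change)

Fixpoint:
  val[0] = 111011
  val[1] = 111011
  val[2] = 001001
  val[3] = 111111

111011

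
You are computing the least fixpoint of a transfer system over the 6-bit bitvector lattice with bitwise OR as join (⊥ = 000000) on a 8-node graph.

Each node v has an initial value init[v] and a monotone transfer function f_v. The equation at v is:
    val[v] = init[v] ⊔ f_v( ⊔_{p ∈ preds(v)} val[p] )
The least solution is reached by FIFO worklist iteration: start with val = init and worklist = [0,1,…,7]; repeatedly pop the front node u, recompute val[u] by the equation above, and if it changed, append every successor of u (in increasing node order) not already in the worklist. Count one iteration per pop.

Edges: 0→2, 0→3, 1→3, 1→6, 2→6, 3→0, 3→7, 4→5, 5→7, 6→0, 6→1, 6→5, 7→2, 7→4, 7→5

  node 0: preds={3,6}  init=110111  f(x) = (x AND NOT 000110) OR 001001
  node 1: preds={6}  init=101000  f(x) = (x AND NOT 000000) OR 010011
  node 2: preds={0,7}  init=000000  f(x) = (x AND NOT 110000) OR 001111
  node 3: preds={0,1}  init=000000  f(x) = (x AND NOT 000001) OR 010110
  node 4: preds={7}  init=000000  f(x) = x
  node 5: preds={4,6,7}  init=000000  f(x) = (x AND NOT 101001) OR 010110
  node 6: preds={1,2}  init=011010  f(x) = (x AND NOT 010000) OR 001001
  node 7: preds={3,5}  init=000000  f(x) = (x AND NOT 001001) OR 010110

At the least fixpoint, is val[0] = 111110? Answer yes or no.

no

Iteration log — 16 steps:
  step 1. node 0  ⊔preds=011010  new=111111  old=110111  +wl: 
  step 2. node 1  ⊔preds=011010  new=111011  old=101000  +wl: 
  step 3. node 2  ⊔preds=111111  new=001111  old=000000  +wl: 
  step 4. node 3  ⊔preds=111111  new=111110  old=000000  +wl: 0
  step 5. node 4  ⊔preds=000000  new=000000  stable
  step 6. node 5  ⊔preds=011010  new=010110  old=000000  +wl: 
  step 7. node 6  ⊔preds=111111  new=111111  old=011010  +wl: 1,5
  step 8. node 7  ⊔preds=111110  new=110110  old=000000  +wl: 2,4
  step 9. node 0  ⊔preds=111111  new=111111  stable
  step 10. node 1  ⊔preds=111111  new=111111  old=111011  +wl: 3,6
  step 11. node 5  ⊔preds=111111  new=010110  stable
  step 12. node 2  ⊔preds=111111  new=001111  stable
  step 13. node 4  ⊔preds=110110  new=110110  old=000000  +wl: 5
  step 14. node 3  ⊔preds=111111  new=111110  stable
  step 15. node 6  ⊔preds=111111  new=111111  stable
  step 16. node 5  ⊔preds=111111  new=010110  stable

Least fixpoint reached:
  node 0: 111111
  node 1: 111111
  node 2: 001111
  node 3: 111110
  node 4: 110110
  node 5: 010110
  node 6: 111111
  node 7: 110110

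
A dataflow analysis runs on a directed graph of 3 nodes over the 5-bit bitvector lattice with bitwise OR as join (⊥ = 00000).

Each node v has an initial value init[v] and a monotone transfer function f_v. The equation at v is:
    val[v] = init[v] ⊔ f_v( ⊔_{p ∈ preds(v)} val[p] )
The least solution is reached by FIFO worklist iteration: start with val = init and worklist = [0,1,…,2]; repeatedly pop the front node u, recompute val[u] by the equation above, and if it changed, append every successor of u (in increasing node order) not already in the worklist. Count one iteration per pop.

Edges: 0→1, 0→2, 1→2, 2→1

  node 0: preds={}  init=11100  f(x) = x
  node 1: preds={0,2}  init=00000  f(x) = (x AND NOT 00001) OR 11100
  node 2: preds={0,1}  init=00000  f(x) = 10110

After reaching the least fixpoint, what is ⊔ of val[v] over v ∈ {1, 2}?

Iteration log — 5 steps:
  step 1. node 0  ⊔preds=00000  new=11100  stable
  step 2. node 1  ⊔preds=11100  new=11100  old=00000  +wl: 
  step 3. node 2  ⊔preds=11100  new=10110  old=00000  +wl: 1
  step 4. node 1  ⊔preds=11110  new=11110  old=11100  +wl: 2
  step 5. node 2  ⊔preds=11110  new=10110  stable

Least fixpoint reached:
  node 0: 11100
  node 1: 11110
  node 2: 10110

11110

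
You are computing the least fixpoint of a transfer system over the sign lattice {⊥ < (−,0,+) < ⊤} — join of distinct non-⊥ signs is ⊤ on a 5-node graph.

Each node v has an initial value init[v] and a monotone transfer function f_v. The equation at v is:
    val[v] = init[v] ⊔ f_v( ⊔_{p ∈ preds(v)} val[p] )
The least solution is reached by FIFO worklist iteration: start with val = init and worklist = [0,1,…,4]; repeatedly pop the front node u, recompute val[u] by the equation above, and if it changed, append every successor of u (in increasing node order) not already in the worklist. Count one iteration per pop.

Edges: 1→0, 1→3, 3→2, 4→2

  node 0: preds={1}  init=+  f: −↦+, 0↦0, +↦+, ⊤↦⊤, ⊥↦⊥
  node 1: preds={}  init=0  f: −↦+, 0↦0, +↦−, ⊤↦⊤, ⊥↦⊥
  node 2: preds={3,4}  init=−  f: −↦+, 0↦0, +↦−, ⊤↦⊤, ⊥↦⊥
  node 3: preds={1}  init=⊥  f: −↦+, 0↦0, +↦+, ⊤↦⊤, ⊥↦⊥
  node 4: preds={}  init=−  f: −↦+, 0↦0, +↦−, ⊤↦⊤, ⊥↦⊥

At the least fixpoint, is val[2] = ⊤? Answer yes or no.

yes

Worklist (6 pops):
  #1 pop 0: in=0 → ⊤ (was +); enqueue []
  #2 pop 1: in=⊥ → 0 (no change)
  #3 pop 2: in=− → ⊤ (was −); enqueue []
  #4 pop 3: in=0 → 0 (was ⊥); enqueue [2]
  #5 pop 4: in=⊥ → − (no change)
  #6 pop 2: in=⊤ → ⊤ (no change)

Fixpoint:
  val[0] = ⊤
  val[1] = 0
  val[2] = ⊤
  val[3] = 0
  val[4] = −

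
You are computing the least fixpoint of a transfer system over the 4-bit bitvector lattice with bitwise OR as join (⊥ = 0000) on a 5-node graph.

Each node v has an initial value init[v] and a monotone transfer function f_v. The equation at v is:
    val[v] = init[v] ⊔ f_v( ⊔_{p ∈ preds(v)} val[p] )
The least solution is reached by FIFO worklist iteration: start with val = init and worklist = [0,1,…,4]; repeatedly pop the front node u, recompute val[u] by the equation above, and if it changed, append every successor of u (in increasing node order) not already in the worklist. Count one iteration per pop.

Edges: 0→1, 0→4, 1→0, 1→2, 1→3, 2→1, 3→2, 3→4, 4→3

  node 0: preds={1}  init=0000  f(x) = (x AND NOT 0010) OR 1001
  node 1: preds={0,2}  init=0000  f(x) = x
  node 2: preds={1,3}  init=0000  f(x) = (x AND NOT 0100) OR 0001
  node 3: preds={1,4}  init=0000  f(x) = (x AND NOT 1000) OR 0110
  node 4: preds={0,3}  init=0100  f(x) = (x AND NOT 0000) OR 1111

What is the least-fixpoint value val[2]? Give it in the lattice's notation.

Iteration log — 13 steps:
  step 1. node 0  ⊔preds=0000  new=1001  old=0000  +wl: 
  step 2. node 1  ⊔preds=1001  new=1001  old=0000  +wl: 0
  step 3. node 2  ⊔preds=1001  new=1001  old=0000  +wl: 1
  step 4. node 3  ⊔preds=1101  new=0111  old=0000  +wl: 2
  step 5. node 4  ⊔preds=1111  new=1111  old=0100  +wl: 3
  step 6. node 0  ⊔preds=1001  new=1001  stable
  step 7. node 1  ⊔preds=1001  new=1001  stable
  step 8. node 2  ⊔preds=1111  new=1011  old=1001  +wl: 1
  step 9. node 3  ⊔preds=1111  new=0111  stable
  step 10. node 1  ⊔preds=1011  new=1011  old=1001  +wl: 0,2,3
  step 11. node 0  ⊔preds=1011  new=1001  stable
  step 12. node 2  ⊔preds=1111  new=1011  stable
  step 13. node 3  ⊔preds=1111  new=0111  stable

Least fixpoint reached:
  node 0: 1001
  node 1: 1011
  node 2: 1011
  node 3: 0111
  node 4: 1111

1011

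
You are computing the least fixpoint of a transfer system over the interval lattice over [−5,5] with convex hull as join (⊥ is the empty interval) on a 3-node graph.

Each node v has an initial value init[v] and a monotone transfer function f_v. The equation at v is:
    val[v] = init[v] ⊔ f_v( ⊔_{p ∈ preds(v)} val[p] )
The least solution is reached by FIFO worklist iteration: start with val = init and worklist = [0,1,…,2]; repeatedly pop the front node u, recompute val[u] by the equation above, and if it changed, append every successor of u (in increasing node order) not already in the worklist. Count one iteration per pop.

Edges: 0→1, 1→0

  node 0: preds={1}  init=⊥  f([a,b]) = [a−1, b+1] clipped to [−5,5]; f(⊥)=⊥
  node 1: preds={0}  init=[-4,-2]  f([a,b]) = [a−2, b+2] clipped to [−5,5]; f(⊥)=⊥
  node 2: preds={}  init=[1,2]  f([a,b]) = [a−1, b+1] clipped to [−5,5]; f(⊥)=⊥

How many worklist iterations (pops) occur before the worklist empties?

Iteration log — 8 steps:
  step 1. node 0  ⊔preds=[-4,-2]  new=[-5,-1]  old=⊥  +wl: 
  step 2. node 1  ⊔preds=[-5,-1]  new=[-5,1]  old=[-4,-2]  +wl: 0
  step 3. node 2  ⊔preds=⊥  new=[1,2]  stable
  step 4. node 0  ⊔preds=[-5,1]  new=[-5,2]  old=[-5,-1]  +wl: 1
  step 5. node 1  ⊔preds=[-5,2]  new=[-5,4]  old=[-5,1]  +wl: 0
  step 6. node 0  ⊔preds=[-5,4]  new=[-5,5]  old=[-5,2]  +wl: 1
  step 7. node 1  ⊔preds=[-5,5]  new=[-5,5]  old=[-5,4]  +wl: 0
  step 8. node 0  ⊔preds=[-5,5]  new=[-5,5]  stable

Least fixpoint reached:
  node 0: [-5,5]
  node 1: [-5,5]
  node 2: [1,2]

8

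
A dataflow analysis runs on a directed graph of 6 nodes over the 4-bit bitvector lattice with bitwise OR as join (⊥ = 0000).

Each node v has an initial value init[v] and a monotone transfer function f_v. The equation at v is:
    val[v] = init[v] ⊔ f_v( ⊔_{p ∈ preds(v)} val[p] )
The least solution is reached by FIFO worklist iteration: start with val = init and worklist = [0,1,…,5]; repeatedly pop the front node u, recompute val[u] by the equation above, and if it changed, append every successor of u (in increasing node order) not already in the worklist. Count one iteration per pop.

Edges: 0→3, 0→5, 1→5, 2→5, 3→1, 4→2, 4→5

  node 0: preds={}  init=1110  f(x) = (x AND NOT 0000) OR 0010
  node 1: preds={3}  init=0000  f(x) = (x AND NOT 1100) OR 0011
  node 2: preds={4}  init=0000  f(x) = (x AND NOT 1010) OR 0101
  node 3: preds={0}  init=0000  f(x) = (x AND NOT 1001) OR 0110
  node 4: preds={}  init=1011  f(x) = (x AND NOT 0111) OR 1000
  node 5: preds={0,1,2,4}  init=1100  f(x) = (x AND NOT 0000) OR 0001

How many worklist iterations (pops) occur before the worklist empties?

Worklist (7 pops):
  #1 pop 0: in=0000 → 1110 (no change)
  #2 pop 1: in=0000 → 0011 (was 0000); enqueue []
  #3 pop 2: in=1011 → 0101 (was 0000); enqueue []
  #4 pop 3: in=1110 → 0110 (was 0000); enqueue [1]
  #5 pop 4: in=0000 → 1011 (no change)
  #6 pop 5: in=1111 → 1111 (was 1100); enqueue []
  #7 pop 1: in=0110 → 0011 (no change)

Fixpoint:
  val[0] = 1110
  val[1] = 0011
  val[2] = 0101
  val[3] = 0110
  val[4] = 1011
  val[5] = 1111

7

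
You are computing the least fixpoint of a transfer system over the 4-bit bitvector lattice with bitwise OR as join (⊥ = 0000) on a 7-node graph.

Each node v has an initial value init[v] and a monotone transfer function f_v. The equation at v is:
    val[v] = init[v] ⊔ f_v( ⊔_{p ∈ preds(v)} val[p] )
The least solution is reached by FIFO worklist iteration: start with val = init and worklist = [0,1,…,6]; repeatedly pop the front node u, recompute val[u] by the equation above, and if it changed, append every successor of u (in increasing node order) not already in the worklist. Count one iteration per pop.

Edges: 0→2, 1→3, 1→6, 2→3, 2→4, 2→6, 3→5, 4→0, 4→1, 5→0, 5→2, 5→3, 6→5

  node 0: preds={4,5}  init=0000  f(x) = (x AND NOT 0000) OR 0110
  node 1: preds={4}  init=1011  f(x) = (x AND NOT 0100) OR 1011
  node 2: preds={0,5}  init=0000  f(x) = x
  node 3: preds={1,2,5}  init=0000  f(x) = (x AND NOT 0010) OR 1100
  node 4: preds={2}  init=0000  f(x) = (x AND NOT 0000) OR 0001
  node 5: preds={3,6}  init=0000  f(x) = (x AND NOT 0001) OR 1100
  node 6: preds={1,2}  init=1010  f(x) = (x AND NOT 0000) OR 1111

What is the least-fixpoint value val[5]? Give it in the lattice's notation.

1110

Trace (16 dequeues):
  [1] u=0 | in 0000 | out 0110 | prev 0000 | push {}
  [2] u=1 | in 0000 | out 1011 | ==
  [3] u=2 | in 0110 | out 0110 | prev 0000 | push {}
  [4] u=3 | in 1111 | out 1101 | prev 0000 | push {}
  [5] u=4 | in 0110 | out 0111 | prev 0000 | push {0,1}
  [6] u=5 | in 1111 | out 1110 | prev 0000 | push {2,3}
  [7] u=6 | in 1111 | out 1111 | prev 1010 | push {5}
  [8] u=0 | in 1111 | out 1111 | prev 0110 | push {}
  [9] u=1 | in 0111 | out 1011 | ==
  [10] u=2 | in 1111 | out 1111 | prev 0110 | push {4,6}
  [11] u=3 | in 1111 | out 1101 | ==
  [12] u=5 | in 1111 | out 1110 | ==
  [13] u=4 | in 1111 | out 1111 | prev 0111 | push {0,1}
  [14] u=6 | in 1111 | out 1111 | ==
  [15] u=0 | in 1111 | out 1111 | ==
  [16] u=1 | in 1111 | out 1011 | ==

Converged values:
  [0] 1111
  [1] 1011
  [2] 1111
  [3] 1101
  [4] 1111
  [5] 1110
  [6] 1111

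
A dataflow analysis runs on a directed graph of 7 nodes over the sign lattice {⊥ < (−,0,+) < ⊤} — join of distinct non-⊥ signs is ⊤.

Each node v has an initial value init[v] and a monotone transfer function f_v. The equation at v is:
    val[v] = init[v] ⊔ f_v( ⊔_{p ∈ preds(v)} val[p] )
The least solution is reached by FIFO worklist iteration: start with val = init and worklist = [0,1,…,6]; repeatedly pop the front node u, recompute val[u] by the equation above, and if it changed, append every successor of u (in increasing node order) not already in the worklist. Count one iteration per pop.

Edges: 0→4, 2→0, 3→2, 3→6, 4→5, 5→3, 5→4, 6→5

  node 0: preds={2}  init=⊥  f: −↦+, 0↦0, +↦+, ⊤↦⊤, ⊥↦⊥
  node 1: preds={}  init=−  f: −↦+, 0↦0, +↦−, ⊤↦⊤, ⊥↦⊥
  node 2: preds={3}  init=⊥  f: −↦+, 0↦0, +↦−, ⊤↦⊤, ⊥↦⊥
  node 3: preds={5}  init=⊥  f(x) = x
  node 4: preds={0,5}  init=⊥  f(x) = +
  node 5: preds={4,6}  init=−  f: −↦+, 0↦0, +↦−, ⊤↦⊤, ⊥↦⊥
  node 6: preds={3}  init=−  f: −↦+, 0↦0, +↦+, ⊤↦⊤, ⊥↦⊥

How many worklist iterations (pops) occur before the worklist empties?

Trace (17 dequeues):
  [1] u=0 | in ⊥ | out ⊥ | ==
  [2] u=1 | in ⊥ | out − | ==
  [3] u=2 | in ⊥ | out ⊥ | ==
  [4] u=3 | in − | out − | prev ⊥ | push {2}
  [5] u=4 | in − | out + | prev ⊥ | push {}
  [6] u=5 | in ⊤ | out ⊤ | prev − | push {3,4}
  [7] u=6 | in − | out ⊤ | prev − | push {5}
  [8] u=2 | in − | out + | prev ⊥ | push {0}
  [9] u=3 | in ⊤ | out ⊤ | prev − | push {2,6}
  [10] u=4 | in ⊤ | out + | ==
  [11] u=5 | in ⊤ | out ⊤ | ==
  [12] u=0 | in + | out + | prev ⊥ | push {4}
  [13] u=2 | in ⊤ | out ⊤ | prev + | push {0}
  [14] u=6 | in ⊤ | out ⊤ | ==
  [15] u=4 | in ⊤ | out + | ==
  [16] u=0 | in ⊤ | out ⊤ | prev + | push {4}
  [17] u=4 | in ⊤ | out + | ==

Converged values:
  [0] ⊤
  [1] −
  [2] ⊤
  [3] ⊤
  [4] +
  [5] ⊤
  [6] ⊤

17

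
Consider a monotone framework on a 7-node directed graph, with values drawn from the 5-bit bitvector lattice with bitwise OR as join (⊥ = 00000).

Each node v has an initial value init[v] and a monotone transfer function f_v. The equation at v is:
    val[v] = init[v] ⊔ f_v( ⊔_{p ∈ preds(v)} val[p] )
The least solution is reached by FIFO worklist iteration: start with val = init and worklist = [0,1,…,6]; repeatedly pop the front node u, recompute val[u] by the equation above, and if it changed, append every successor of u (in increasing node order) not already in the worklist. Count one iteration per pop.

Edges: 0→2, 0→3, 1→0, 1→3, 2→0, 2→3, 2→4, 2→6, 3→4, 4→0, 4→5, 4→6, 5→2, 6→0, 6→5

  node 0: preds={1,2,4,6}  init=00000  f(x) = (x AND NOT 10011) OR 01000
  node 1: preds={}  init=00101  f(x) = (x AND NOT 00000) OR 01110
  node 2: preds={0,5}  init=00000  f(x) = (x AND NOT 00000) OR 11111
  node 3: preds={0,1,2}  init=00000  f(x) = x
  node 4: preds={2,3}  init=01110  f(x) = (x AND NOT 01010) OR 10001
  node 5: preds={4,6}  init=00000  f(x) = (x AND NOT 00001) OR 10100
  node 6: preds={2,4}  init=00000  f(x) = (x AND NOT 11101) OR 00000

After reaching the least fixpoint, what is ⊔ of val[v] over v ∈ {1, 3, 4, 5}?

Iteration log — 10 steps:
  step 1. node 0  ⊔preds=01111  new=01100  old=00000  +wl: 
  step 2. node 1  ⊔preds=00000  new=01111  old=00101  +wl: 0
  step 3. node 2  ⊔preds=01100  new=11111  old=00000  +wl: 
  step 4. node 3  ⊔preds=11111  new=11111  old=00000  +wl: 
  step 5. node 4  ⊔preds=11111  new=11111  old=01110  +wl: 
  step 6. node 5  ⊔preds=11111  new=11110  old=00000  +wl: 2
  step 7. node 6  ⊔preds=11111  new=00010  old=00000  +wl: 5
  step 8. node 0  ⊔preds=11111  new=01100  stable
  step 9. node 2  ⊔preds=11110  new=11111  stable
  step 10. node 5  ⊔preds=11111  new=11110  stable

Least fixpoint reached:
  node 0: 01100
  node 1: 01111
  node 2: 11111
  node 3: 11111
  node 4: 11111
  node 5: 11110
  node 6: 00010

11111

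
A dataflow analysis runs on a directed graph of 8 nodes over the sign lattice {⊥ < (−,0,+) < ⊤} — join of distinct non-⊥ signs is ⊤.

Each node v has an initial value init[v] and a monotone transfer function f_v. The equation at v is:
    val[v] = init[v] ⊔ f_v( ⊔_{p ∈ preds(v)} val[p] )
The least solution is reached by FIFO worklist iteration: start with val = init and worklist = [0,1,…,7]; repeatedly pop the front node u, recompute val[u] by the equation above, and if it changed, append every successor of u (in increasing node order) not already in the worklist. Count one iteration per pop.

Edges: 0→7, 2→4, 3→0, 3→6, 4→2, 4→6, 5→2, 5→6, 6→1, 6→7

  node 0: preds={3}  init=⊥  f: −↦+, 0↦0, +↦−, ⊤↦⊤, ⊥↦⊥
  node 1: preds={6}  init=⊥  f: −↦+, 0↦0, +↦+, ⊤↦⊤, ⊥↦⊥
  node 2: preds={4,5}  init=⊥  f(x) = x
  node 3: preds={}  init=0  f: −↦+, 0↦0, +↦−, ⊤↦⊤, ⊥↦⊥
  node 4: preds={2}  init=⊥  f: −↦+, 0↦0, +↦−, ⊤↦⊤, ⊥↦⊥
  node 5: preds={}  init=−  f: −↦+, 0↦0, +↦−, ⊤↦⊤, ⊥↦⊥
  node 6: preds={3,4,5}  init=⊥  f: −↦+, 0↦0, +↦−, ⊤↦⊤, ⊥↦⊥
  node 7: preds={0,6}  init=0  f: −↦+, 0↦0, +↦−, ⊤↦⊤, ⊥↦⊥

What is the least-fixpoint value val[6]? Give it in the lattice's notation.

Iteration log — 13 steps:
  step 1. node 0  ⊔preds=0  new=0  old=⊥  +wl: 
  step 2. node 1  ⊔preds=⊥  new=⊥  stable
  step 3. node 2  ⊔preds=−  new=−  old=⊥  +wl: 
  step 4. node 3  ⊔preds=⊥  new=0  stable
  step 5. node 4  ⊔preds=−  new=+  old=⊥  +wl: 2
  step 6. node 5  ⊔preds=⊥  new=−  stable
  step 7. node 6  ⊔preds=⊤  new=⊤  old=⊥  +wl: 1
  step 8. node 7  ⊔preds=⊤  new=⊤  old=0  +wl: 
  step 9. node 2  ⊔preds=⊤  new=⊤  old=−  +wl: 4
  step 10. node 1  ⊔preds=⊤  new=⊤  old=⊥  +wl: 
  step 11. node 4  ⊔preds=⊤  new=⊤  old=+  +wl: 2,6
  step 12. node 2  ⊔preds=⊤  new=⊤  stable
  step 13. node 6  ⊔preds=⊤  new=⊤  stable

Least fixpoint reached:
  node 0: 0
  node 1: ⊤
  node 2: ⊤
  node 3: 0
  node 4: ⊤
  node 5: −
  node 6: ⊤
  node 7: ⊤

⊤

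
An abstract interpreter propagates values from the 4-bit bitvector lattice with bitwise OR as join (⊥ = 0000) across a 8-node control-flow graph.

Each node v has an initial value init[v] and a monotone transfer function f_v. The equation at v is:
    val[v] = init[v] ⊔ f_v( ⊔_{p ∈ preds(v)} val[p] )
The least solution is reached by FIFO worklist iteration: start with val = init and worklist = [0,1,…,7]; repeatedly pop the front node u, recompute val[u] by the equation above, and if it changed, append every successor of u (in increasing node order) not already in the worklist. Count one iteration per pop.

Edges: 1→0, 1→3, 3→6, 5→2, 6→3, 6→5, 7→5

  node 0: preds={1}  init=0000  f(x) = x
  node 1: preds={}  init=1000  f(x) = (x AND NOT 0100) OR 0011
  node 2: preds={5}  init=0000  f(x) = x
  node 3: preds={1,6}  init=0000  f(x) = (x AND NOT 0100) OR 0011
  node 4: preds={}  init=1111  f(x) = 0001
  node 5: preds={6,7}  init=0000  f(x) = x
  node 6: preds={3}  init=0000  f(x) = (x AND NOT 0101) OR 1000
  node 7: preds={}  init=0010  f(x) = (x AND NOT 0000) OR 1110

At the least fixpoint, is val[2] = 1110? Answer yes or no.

Trace (13 dequeues):
  [1] u=0 | in 1000 | out 1000 | prev 0000 | push {}
  [2] u=1 | in 0000 | out 1011 | prev 1000 | push {0}
  [3] u=2 | in 0000 | out 0000 | ==
  [4] u=3 | in 1011 | out 1011 | prev 0000 | push {}
  [5] u=4 | in 0000 | out 1111 | ==
  [6] u=5 | in 0010 | out 0010 | prev 0000 | push {2}
  [7] u=6 | in 1011 | out 1010 | prev 0000 | push {3,5}
  [8] u=7 | in 0000 | out 1110 | prev 0010 | push {}
  [9] u=0 | in 1011 | out 1011 | prev 1000 | push {}
  [10] u=2 | in 0010 | out 0010 | prev 0000 | push {}
  [11] u=3 | in 1011 | out 1011 | ==
  [12] u=5 | in 1110 | out 1110 | prev 0010 | push {2}
  [13] u=2 | in 1110 | out 1110 | prev 0010 | push {}

Converged values:
  [0] 1011
  [1] 1011
  [2] 1110
  [3] 1011
  [4] 1111
  [5] 1110
  [6] 1010
  [7] 1110

yes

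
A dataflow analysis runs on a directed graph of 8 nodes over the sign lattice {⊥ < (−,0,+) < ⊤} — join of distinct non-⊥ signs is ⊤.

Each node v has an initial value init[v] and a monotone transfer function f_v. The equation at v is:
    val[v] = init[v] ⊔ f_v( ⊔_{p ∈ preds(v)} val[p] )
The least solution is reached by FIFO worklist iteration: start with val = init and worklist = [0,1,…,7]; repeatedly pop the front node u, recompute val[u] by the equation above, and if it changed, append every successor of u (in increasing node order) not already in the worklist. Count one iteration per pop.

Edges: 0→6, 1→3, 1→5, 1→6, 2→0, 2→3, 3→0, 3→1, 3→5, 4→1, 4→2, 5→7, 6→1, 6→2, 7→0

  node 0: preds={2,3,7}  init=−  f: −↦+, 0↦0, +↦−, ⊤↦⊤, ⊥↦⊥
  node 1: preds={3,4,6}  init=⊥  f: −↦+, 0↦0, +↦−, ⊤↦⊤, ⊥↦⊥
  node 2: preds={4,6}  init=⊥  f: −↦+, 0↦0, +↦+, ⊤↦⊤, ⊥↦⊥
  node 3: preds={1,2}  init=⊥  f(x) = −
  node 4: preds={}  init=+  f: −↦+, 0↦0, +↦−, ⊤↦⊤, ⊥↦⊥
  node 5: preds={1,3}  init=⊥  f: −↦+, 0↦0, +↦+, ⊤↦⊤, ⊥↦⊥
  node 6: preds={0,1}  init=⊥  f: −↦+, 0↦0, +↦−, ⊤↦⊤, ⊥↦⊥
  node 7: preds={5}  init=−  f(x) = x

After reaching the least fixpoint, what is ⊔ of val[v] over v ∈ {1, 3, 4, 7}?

Iteration log — 16 steps:
  step 1. node 0  ⊔preds=−  new=⊤  old=−  +wl: 
  step 2. node 1  ⊔preds=+  new=−  old=⊥  +wl: 
  step 3. node 2  ⊔preds=+  new=+  old=⊥  +wl: 0
  step 4. node 3  ⊔preds=⊤  new=−  old=⊥  +wl: 1
  step 5. node 4  ⊔preds=⊥  new=+  stable
  step 6. node 5  ⊔preds=−  new=+  old=⊥  +wl: 
  step 7. node 6  ⊔preds=⊤  new=⊤  old=⊥  +wl: 2
  step 8. node 7  ⊔preds=+  new=⊤  old=−  +wl: 
  step 9. node 0  ⊔preds=⊤  new=⊤  stable
  step 10. node 1  ⊔preds=⊤  new=⊤  old=−  +wl: 3,5,6
  step 11. node 2  ⊔preds=⊤  new=⊤  old=+  +wl: 0
  step 12. node 3  ⊔preds=⊤  new=−  stable
  step 13. node 5  ⊔preds=⊤  new=⊤  old=+  +wl: 7
  step 14. node 6  ⊔preds=⊤  new=⊤  stable
  step 15. node 0  ⊔preds=⊤  new=⊤  stable
  step 16. node 7  ⊔preds=⊤  new=⊤  stable

Least fixpoint reached:
  node 0: ⊤
  node 1: ⊤
  node 2: ⊤
  node 3: −
  node 4: +
  node 5: ⊤
  node 6: ⊤
  node 7: ⊤

⊤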